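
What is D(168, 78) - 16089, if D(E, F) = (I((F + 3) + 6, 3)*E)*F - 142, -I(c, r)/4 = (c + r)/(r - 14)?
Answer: 4538899/11 ≈ 4.1263e+5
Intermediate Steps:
I(c, r) = -4*(c + r)/(-14 + r) (I(c, r) = -4*(c + r)/(r - 14) = -4*(c + r)/(-14 + r))
D(E, F) = -142 + E*F*(48/11 + 4*F/11) (D(E, F) = ((4*(-((F + 3) + 6) - 1*3)/(-14 + 3))*E)*F - 142 = ((4*(-((3 + F) + 6) - 3)/(-11))*E)*F - 142 = ((4*(-1/11)*(-(9 + F) - 3))*E)*F - 142 = ((4*(-1/11)*((-9 - F) - 3))*E)*F - 142 = ((4*(-1/11)*(-12 - F))*E)*F - 142 = ((48/11 + 4*F/11)*E)*F - 142 = (E*(48/11 + 4*F/11))*F - 142 = E*F*(48/11 + 4*F/11) - 142 = -142 + E*F*(48/11 + 4*F/11))
D(168, 78) - 16089 = (-142 + (4/11)*168*78*(12 + 78)) - 16089 = (-142 + (4/11)*168*78*90) - 16089 = (-142 + 4717440/11) - 16089 = 4715878/11 - 16089 = 4538899/11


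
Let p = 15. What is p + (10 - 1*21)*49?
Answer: -524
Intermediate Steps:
p + (10 - 1*21)*49 = 15 + (10 - 1*21)*49 = 15 + (10 - 21)*49 = 15 - 11*49 = 15 - 539 = -524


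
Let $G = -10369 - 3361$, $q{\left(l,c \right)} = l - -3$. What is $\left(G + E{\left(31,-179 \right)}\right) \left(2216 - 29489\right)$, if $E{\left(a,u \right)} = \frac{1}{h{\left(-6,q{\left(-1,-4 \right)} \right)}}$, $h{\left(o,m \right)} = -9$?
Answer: $\frac{1123383961}{3} \approx 3.7446 \cdot 10^{8}$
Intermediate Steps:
$q{\left(l,c \right)} = 3 + l$ ($q{\left(l,c \right)} = l + 3 = 3 + l$)
$G = -13730$ ($G = -10369 - 3361 = -13730$)
$E{\left(a,u \right)} = - \frac{1}{9}$ ($E{\left(a,u \right)} = \frac{1}{-9} = - \frac{1}{9}$)
$\left(G + E{\left(31,-179 \right)}\right) \left(2216 - 29489\right) = \left(-13730 - \frac{1}{9}\right) \left(2216 - 29489\right) = \left(- \frac{123571}{9}\right) \left(-27273\right) = \frac{1123383961}{3}$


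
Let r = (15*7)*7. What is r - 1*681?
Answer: 54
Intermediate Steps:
r = 735 (r = 105*7 = 735)
r - 1*681 = 735 - 1*681 = 735 - 681 = 54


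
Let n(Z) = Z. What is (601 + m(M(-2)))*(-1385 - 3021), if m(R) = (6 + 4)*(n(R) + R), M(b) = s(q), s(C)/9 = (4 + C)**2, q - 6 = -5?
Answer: -22475006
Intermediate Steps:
q = 1 (q = 6 - 5 = 1)
s(C) = 9*(4 + C)**2
M(b) = 225 (M(b) = 9*(4 + 1)**2 = 9*5**2 = 9*25 = 225)
m(R) = 20*R (m(R) = (6 + 4)*(R + R) = 10*(2*R) = 20*R)
(601 + m(M(-2)))*(-1385 - 3021) = (601 + 20*225)*(-1385 - 3021) = (601 + 4500)*(-4406) = 5101*(-4406) = -22475006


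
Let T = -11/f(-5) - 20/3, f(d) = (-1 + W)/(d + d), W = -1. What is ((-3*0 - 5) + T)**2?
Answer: 40000/9 ≈ 4444.4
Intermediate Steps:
f(d) = -1/d (f(d) = (-1 - 1)/(d + d) = -2*1/(2*d) = -1/d)
T = -185/3 (T = -11/((-1/(-5))) - 20/3 = -11/((-1*(-1/5))) - 20*1/3 = -11/1/5 - 20/3 = -11*5 - 20/3 = -55 - 20/3 = -185/3 ≈ -61.667)
((-3*0 - 5) + T)**2 = ((-3*0 - 5) - 185/3)**2 = ((0 - 5) - 185/3)**2 = (-5 - 185/3)**2 = (-200/3)**2 = 40000/9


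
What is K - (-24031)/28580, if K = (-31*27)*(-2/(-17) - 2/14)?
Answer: 74624069/3401020 ≈ 21.942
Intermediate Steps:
K = 2511/119 (K = -837*(-2*(-1/17) - 2*1/14) = -837*(2/17 - ⅐) = -837*(-3/119) = 2511/119 ≈ 21.101)
K - (-24031)/28580 = 2511/119 - (-24031)/28580 = 2511/119 - 1*(-24031/28580) = 2511/119 + 24031/28580 = 74624069/3401020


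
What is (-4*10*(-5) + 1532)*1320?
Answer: 2286240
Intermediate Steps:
(-4*10*(-5) + 1532)*1320 = (-40*(-5) + 1532)*1320 = (200 + 1532)*1320 = 1732*1320 = 2286240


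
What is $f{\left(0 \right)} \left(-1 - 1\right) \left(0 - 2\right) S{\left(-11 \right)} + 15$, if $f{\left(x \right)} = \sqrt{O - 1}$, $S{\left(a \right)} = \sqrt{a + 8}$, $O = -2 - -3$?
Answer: $15$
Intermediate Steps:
$O = 1$ ($O = -2 + 3 = 1$)
$S{\left(a \right)} = \sqrt{8 + a}$
$f{\left(x \right)} = 0$ ($f{\left(x \right)} = \sqrt{1 - 1} = \sqrt{0} = 0$)
$f{\left(0 \right)} \left(-1 - 1\right) \left(0 - 2\right) S{\left(-11 \right)} + 15 = 0 \left(-1 - 1\right) \left(0 - 2\right) \sqrt{8 - 11} + 15 = 0 \left(\left(-2\right) \left(-2\right)\right) \sqrt{-3} + 15 = 0 \cdot 4 i \sqrt{3} + 15 = 0 i \sqrt{3} + 15 = 0 + 15 = 15$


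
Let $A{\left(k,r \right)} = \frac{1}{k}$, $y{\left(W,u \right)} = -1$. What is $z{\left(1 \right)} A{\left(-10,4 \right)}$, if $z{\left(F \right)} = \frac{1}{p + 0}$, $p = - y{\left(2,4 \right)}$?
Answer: $- \frac{1}{10} \approx -0.1$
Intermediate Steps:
$p = 1$ ($p = \left(-1\right) \left(-1\right) = 1$)
$z{\left(F \right)} = 1$ ($z{\left(F \right)} = \frac{1}{1 + 0} = 1^{-1} = 1$)
$z{\left(1 \right)} A{\left(-10,4 \right)} = 1 \frac{1}{-10} = 1 \left(- \frac{1}{10}\right) = - \frac{1}{10}$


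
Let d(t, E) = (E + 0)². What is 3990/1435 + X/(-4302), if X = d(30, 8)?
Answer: 243902/88191 ≈ 2.7656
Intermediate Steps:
d(t, E) = E²
X = 64 (X = 8² = 64)
3990/1435 + X/(-4302) = 3990/1435 + 64/(-4302) = 3990*(1/1435) + 64*(-1/4302) = 114/41 - 32/2151 = 243902/88191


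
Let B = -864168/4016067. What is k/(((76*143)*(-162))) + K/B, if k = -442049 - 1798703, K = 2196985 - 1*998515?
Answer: -176543374876245823/31697250156 ≈ -5.5697e+6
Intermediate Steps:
K = 1198470 (K = 2196985 - 998515 = 1198470)
k = -2240752
B = -288056/1338689 (B = -864168*1/4016067 = -288056/1338689 ≈ -0.21518)
k/(((76*143)*(-162))) + K/B = -2240752/((76*143)*(-162)) + 1198470/(-288056/1338689) = -2240752/(10868*(-162)) + 1198470*(-1338689/288056) = -2240752/(-1760616) - 802189302915/144028 = -2240752*(-1/1760616) - 802189302915/144028 = 280094/220077 - 802189302915/144028 = -176543374876245823/31697250156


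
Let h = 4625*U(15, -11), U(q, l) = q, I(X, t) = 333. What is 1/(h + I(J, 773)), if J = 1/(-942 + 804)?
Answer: 1/69708 ≈ 1.4346e-5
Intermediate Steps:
J = -1/138 (J = 1/(-138) = -1/138 ≈ -0.0072464)
h = 69375 (h = 4625*15 = 69375)
1/(h + I(J, 773)) = 1/(69375 + 333) = 1/69708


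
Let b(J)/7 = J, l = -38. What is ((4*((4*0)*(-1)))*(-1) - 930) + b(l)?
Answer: -1196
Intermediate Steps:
b(J) = 7*J
((4*((4*0)*(-1)))*(-1) - 930) + b(l) = ((4*((4*0)*(-1)))*(-1) - 930) + 7*(-38) = ((4*(0*(-1)))*(-1) - 930) - 266 = ((4*0)*(-1) - 930) - 266 = (0*(-1) - 930) - 266 = (0 - 930) - 266 = -930 - 266 = -1196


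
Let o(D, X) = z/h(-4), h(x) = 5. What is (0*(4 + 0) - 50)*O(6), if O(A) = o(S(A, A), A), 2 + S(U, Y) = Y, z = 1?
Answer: -10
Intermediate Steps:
S(U, Y) = -2 + Y
o(D, X) = ⅕ (o(D, X) = 1/5 = 1*(⅕) = ⅕)
O(A) = ⅕
(0*(4 + 0) - 50)*O(6) = (0*(4 + 0) - 50)*(⅕) = (0*4 - 50)*(⅕) = (0 - 50)*(⅕) = -50*⅕ = -10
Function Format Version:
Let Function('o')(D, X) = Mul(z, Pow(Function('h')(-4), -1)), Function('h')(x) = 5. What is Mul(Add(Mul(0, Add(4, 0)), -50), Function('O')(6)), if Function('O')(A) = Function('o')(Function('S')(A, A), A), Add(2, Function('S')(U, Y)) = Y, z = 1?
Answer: -10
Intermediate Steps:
Function('S')(U, Y) = Add(-2, Y)
Function('o')(D, X) = Rational(1, 5) (Function('o')(D, X) = Mul(1, Pow(5, -1)) = Mul(1, Rational(1, 5)) = Rational(1, 5))
Function('O')(A) = Rational(1, 5)
Mul(Add(Mul(0, Add(4, 0)), -50), Function('O')(6)) = Mul(Add(Mul(0, Add(4, 0)), -50), Rational(1, 5)) = Mul(Add(Mul(0, 4), -50), Rational(1, 5)) = Mul(Add(0, -50), Rational(1, 5)) = Mul(-50, Rational(1, 5)) = -10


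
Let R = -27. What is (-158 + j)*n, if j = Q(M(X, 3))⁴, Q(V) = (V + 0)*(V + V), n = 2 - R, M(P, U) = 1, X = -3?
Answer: -4118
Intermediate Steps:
n = 29 (n = 2 - 1*(-27) = 2 + 27 = 29)
Q(V) = 2*V² (Q(V) = V*(2*V) = 2*V²)
j = 16 (j = (2*1²)⁴ = (2*1)⁴ = 2⁴ = 16)
(-158 + j)*n = (-158 + 16)*29 = -142*29 = -4118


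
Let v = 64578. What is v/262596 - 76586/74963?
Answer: -2545036107/3280830658 ≈ -0.77573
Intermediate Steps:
v/262596 - 76586/74963 = 64578/262596 - 76586/74963 = 64578*(1/262596) - 76586*1/74963 = 10763/43766 - 76586/74963 = -2545036107/3280830658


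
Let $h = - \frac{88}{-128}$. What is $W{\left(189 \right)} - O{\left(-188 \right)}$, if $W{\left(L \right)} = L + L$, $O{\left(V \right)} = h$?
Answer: $\frac{6037}{16} \approx 377.31$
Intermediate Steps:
$h = \frac{11}{16}$ ($h = \left(-88\right) \left(- \frac{1}{128}\right) = \frac{11}{16} \approx 0.6875$)
$O{\left(V \right)} = \frac{11}{16}$
$W{\left(L \right)} = 2 L$
$W{\left(189 \right)} - O{\left(-188 \right)} = 2 \cdot 189 - \frac{11}{16} = 378 - \frac{11}{16} = \frac{6037}{16}$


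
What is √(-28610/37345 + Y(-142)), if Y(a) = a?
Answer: 12*I*√55307945/7469 ≈ 11.948*I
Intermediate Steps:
√(-28610/37345 + Y(-142)) = √(-28610/37345 - 142) = √(-28610*1/37345 - 142) = √(-5722/7469 - 142) = √(-1066320/7469) = 12*I*√55307945/7469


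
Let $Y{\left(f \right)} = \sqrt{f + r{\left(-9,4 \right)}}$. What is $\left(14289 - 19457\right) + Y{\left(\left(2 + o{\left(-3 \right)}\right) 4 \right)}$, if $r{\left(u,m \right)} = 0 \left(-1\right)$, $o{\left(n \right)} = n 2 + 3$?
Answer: $-5168 + 2 i \approx -5168.0 + 2.0 i$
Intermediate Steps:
$o{\left(n \right)} = 3 + 2 n$ ($o{\left(n \right)} = 2 n + 3 = 3 + 2 n$)
$r{\left(u,m \right)} = 0$
$Y{\left(f \right)} = \sqrt{f}$ ($Y{\left(f \right)} = \sqrt{f + 0} = \sqrt{f}$)
$\left(14289 - 19457\right) + Y{\left(\left(2 + o{\left(-3 \right)}\right) 4 \right)} = \left(14289 - 19457\right) + \sqrt{\left(2 + \left(3 + 2 \left(-3\right)\right)\right) 4} = -5168 + \sqrt{\left(2 + \left(3 - 6\right)\right) 4} = -5168 + \sqrt{\left(2 - 3\right) 4} = -5168 + \sqrt{\left(-1\right) 4} = -5168 + \sqrt{-4} = -5168 + 2 i$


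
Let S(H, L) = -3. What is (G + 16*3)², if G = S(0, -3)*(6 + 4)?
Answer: 324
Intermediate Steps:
G = -30 (G = -3*(6 + 4) = -3*10 = -30)
(G + 16*3)² = (-30 + 16*3)² = (-30 + 48)² = 18² = 324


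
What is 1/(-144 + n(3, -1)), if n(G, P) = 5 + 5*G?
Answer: -1/124 ≈ -0.0080645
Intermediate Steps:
1/(-144 + n(3, -1)) = 1/(-144 + (5 + 5*3)) = 1/(-144 + (5 + 15)) = 1/(-144 + 20) = 1/(-124) = -1/124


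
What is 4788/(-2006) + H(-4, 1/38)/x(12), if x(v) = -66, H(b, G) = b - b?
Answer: -2394/1003 ≈ -2.3868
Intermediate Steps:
H(b, G) = 0
4788/(-2006) + H(-4, 1/38)/x(12) = 4788/(-2006) + 0/(-66) = 4788*(-1/2006) + 0*(-1/66) = -2394/1003 + 0 = -2394/1003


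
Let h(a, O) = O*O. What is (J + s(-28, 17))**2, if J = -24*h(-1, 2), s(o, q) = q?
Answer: 6241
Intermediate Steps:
h(a, O) = O**2
J = -96 (J = -24*2**2 = -24*4 = -96)
(J + s(-28, 17))**2 = (-96 + 17)**2 = (-79)**2 = 6241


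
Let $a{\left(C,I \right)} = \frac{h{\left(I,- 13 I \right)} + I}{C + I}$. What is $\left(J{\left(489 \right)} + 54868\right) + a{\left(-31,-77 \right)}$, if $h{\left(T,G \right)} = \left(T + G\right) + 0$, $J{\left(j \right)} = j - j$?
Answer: $\frac{5924897}{108} \approx 54860.0$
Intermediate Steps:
$J{\left(j \right)} = 0$
$h{\left(T,G \right)} = G + T$ ($h{\left(T,G \right)} = \left(G + T\right) + 0 = G + T$)
$a{\left(C,I \right)} = - \frac{11 I}{C + I}$ ($a{\left(C,I \right)} = \frac{\left(- 13 I + I\right) + I}{C + I} = \frac{- 12 I + I}{C + I} = \frac{\left(-11\right) I}{C + I} = - \frac{11 I}{C + I}$)
$\left(J{\left(489 \right)} + 54868\right) + a{\left(-31,-77 \right)} = \left(0 + 54868\right) - - \frac{847}{-31 - 77} = 54868 - - \frac{847}{-108} = 54868 - \left(-847\right) \left(- \frac{1}{108}\right) = 54868 - \frac{847}{108} = \frac{5924897}{108}$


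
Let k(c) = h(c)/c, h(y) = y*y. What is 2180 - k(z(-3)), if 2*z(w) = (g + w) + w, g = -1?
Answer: 4367/2 ≈ 2183.5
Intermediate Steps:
h(y) = y**2
z(w) = -1/2 + w (z(w) = ((-1 + w) + w)/2 = (-1 + 2*w)/2 = -1/2 + w)
k(c) = c (k(c) = c**2/c = c)
2180 - k(z(-3)) = 2180 - (-1/2 - 3) = 2180 - 1*(-7/2) = 2180 + 7/2 = 4367/2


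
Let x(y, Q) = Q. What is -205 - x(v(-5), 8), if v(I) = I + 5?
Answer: -213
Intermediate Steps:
v(I) = 5 + I
-205 - x(v(-5), 8) = -205 - 1*8 = -205 - 8 = -213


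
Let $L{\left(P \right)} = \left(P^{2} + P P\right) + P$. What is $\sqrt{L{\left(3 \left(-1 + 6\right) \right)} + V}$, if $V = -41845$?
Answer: $2 i \sqrt{10345} \approx 203.42 i$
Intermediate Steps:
$L{\left(P \right)} = P + 2 P^{2}$ ($L{\left(P \right)} = \left(P^{2} + P^{2}\right) + P = 2 P^{2} + P = P + 2 P^{2}$)
$\sqrt{L{\left(3 \left(-1 + 6\right) \right)} + V} = \sqrt{3 \left(-1 + 6\right) \left(1 + 2 \cdot 3 \left(-1 + 6\right)\right) - 41845} = \sqrt{3 \cdot 5 \left(1 + 2 \cdot 3 \cdot 5\right) - 41845} = \sqrt{15 \left(1 + 2 \cdot 15\right) - 41845} = \sqrt{15 \left(1 + 30\right) - 41845} = \sqrt{15 \cdot 31 - 41845} = \sqrt{465 - 41845} = \sqrt{-41380} = 2 i \sqrt{10345}$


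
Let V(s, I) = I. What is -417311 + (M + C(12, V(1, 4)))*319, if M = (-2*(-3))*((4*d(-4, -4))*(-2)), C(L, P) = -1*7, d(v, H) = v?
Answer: -358296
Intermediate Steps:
C(L, P) = -7
M = 192 (M = (-2*(-3))*((4*(-4))*(-2)) = 6*(-16*(-2)) = 6*32 = 192)
-417311 + (M + C(12, V(1, 4)))*319 = -417311 + (192 - 7)*319 = -417311 + 185*319 = -417311 + 59015 = -358296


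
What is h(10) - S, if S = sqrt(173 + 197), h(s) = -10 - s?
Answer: -20 - sqrt(370) ≈ -39.235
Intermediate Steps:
S = sqrt(370) ≈ 19.235
h(10) - S = (-10 - 1*10) - sqrt(370) = (-10 - 10) - sqrt(370) = -20 - sqrt(370)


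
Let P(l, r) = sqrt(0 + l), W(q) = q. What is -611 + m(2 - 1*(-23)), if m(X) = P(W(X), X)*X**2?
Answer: 2514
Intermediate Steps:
P(l, r) = sqrt(l)
m(X) = X**(5/2) (m(X) = sqrt(X)*X**2 = X**(5/2))
-611 + m(2 - 1*(-23)) = -611 + (2 - 1*(-23))**(5/2) = -611 + (2 + 23)**(5/2) = -611 + 25**(5/2) = -611 + 3125 = 2514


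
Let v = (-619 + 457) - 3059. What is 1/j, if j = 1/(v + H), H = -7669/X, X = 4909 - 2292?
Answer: -8437026/2617 ≈ -3223.9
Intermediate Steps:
X = 2617
v = -3221 (v = -162 - 3059 = -3221)
H = -7669/2617 ≈ -2.9305
j = -2617/8437026 (j = 1/(-3221 - 7669/2617) = 1/(-8437026/2617) = -2617/8437026 ≈ -0.00031018)
1/j = 1/(-2617/8437026) = -8437026/2617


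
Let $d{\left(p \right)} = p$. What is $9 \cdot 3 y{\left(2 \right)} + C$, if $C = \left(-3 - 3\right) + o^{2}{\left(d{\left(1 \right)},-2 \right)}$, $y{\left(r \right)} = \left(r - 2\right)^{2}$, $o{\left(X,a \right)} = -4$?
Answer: $10$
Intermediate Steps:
$y{\left(r \right)} = \left(-2 + r\right)^{2}$
$C = 10$ ($C = \left(-3 - 3\right) + \left(-4\right)^{2} = \left(-3 - 3\right) + 16 = -6 + 16 = 10$)
$9 \cdot 3 y{\left(2 \right)} + C = 9 \cdot 3 \left(-2 + 2\right)^{2} + 10 = 9 \cdot 3 \cdot 0^{2} + 10 = 9 \cdot 3 \cdot 0 + 10 = 9 \cdot 0 + 10 = 0 + 10 = 10$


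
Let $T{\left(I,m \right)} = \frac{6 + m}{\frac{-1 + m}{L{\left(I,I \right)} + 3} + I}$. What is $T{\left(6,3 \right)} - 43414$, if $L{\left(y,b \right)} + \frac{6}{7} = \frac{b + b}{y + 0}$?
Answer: $- \frac{8161571}{188} \approx -43413.0$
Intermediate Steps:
$L{\left(y,b \right)} = - \frac{6}{7} + \frac{2 b}{y}$ ($L{\left(y,b \right)} = - \frac{6}{7} + \frac{b + b}{y + 0} = - \frac{6}{7} + \frac{2 b}{y}$)
$T{\left(I,m \right)} = \frac{6 + m}{- \frac{7}{29} + I + \frac{7 m}{29}}$ ($T{\left(I,m \right)} = \frac{6 + m}{\frac{-1 + m}{\left(- \frac{6}{7} + \frac{2 I}{I}\right) + 3} + I} = \frac{6 + m}{\frac{-1 + m}{\left(- \frac{6}{7} + 2\right) + 3} + I} = \frac{6 + m}{\frac{-1 + m}{\frac{8}{7} + 3} + I} = \frac{6 + m}{\frac{-1 + m}{\frac{29}{7}} + I} = \frac{6 + m}{\left(-1 + m\right) \frac{7}{29} + I} = \frac{6 + m}{\left(- \frac{7}{29} + \frac{7 m}{29}\right) + I} = \frac{6 + m}{- \frac{7}{29} + I + \frac{7 m}{29}}$)
$T{\left(6,3 \right)} - 43414 = \frac{29 \left(6 + 3\right)}{-7 + 7 \cdot 3 + 29 \cdot 6} - 43414 = 29 \frac{1}{-7 + 21 + 174} \cdot 9 - 43414 = 29 \cdot \frac{1}{188} \cdot 9 - 43414 = \frac{261}{188} - 43414 = - \frac{8161571}{188}$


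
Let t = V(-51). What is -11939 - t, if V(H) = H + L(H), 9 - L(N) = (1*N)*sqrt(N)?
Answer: -11897 - 51*I*sqrt(51) ≈ -11897.0 - 364.21*I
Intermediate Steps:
L(N) = 9 - N**(3/2) (L(N) = 9 - 1*N*sqrt(N) = 9 - N*sqrt(N) = 9 - N**(3/2))
V(H) = 9 + H - H**(3/2) (V(H) = H + (9 - H**(3/2)) = 9 + H - H**(3/2))
t = -42 + 51*I*sqrt(51) (t = 9 - 51 - (-51)**(3/2) = 9 - 51 - (-51)*I*sqrt(51) = 9 - 51 + 51*I*sqrt(51) = -42 + 51*I*sqrt(51) ≈ -42.0 + 364.21*I)
-11939 - t = -11939 - (-42 + 51*I*sqrt(51)) = -11939 + (42 - 51*I*sqrt(51)) = -11897 - 51*I*sqrt(51)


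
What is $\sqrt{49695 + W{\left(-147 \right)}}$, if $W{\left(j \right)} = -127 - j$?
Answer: $\sqrt{49715} \approx 222.97$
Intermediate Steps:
$\sqrt{49695 + W{\left(-147 \right)}} = \sqrt{49695 - -20} = \sqrt{49695 + \left(-127 + 147\right)} = \sqrt{49695 + 20} = \sqrt{49715}$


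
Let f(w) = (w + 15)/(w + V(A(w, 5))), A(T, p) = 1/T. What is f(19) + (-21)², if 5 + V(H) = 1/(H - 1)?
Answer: 103365/233 ≈ 443.63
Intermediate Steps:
V(H) = -5 + 1/(-1 + H) (V(H) = -5 + 1/(H - 1) = -5 + 1/(-1 + H))
f(w) = (15 + w)/(w + (6 - 5/w)/(-1 + 1/w)) (f(w) = (w + 15)/(w + (6 - 5/w)/(-1 + 1/w)) = (15 + w)/(w + (6 - 5/w)/(-1 + 1/w)))
f(19) + (-21)² = (-1 + 19)*(15 + 19)/(5 - 6*19 + 19*(-1 + 19)) + (-21)² = 18*34/(5 - 114 + 19*18) + 441 = 18*34/(5 - 114 + 342) + 441 = 18*34/233 + 441 = (1/233)*18*34 + 441 = 612/233 + 441 = 103365/233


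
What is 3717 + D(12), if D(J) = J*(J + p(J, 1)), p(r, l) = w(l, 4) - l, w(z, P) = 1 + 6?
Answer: 3933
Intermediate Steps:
w(z, P) = 7
p(r, l) = 7 - l
D(J) = J*(6 + J) (D(J) = J*(J + (7 - 1*1)) = J*(J + (7 - 1)) = J*(J + 6) = J*(6 + J))
3717 + D(12) = 3717 + 12*(6 + 12) = 3717 + 12*18 = 3717 + 216 = 3933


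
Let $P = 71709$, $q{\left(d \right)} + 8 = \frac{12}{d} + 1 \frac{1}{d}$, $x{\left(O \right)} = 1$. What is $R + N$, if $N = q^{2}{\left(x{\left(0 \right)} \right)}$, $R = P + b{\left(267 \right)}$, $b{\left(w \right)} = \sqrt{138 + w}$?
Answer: $71734 + 9 \sqrt{5} \approx 71754.0$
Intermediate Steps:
$q{\left(d \right)} = -8 + \frac{13}{d}$ ($q{\left(d \right)} = -8 + \left(\frac{12}{d} + 1 \frac{1}{d}\right) = -8 + \left(\frac{12}{d} + \frac{1}{d}\right) = -8 + \frac{13}{d}$)
$R = 71709 + 9 \sqrt{5}$ ($R = 71709 + \sqrt{138 + 267} = 71709 + \sqrt{405} = 71709 + 9 \sqrt{5} \approx 71729.0$)
$N = 25$ ($N = \left(-8 + \frac{13}{1}\right)^{2} = \left(-8 + 13 \cdot 1\right)^{2} = \left(-8 + 13\right)^{2} = 5^{2} = 25$)
$R + N = \left(71709 + 9 \sqrt{5}\right) + 25 = 71734 + 9 \sqrt{5}$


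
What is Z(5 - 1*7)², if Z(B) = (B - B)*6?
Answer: 0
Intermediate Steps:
Z(B) = 0 (Z(B) = 0*6 = 0)
Z(5 - 1*7)² = 0² = 0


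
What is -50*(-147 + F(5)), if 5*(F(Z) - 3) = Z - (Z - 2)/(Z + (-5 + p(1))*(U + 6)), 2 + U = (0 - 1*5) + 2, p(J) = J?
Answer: 7180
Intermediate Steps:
U = -5 (U = -2 + ((0 - 1*5) + 2) = -2 + ((0 - 5) + 2) = -2 + (-5 + 2) = -2 - 3 = -5)
F(Z) = 3 + Z/5 - (-2 + Z)/(5*(-4 + Z)) (F(Z) = 3 + (Z - (Z - 2)/(Z + (-5 + 1)*(-5 + 6)))/5 = 3 + (Z - (-2 + Z)/(Z - 4*1))/5 = 3 + (Z - (-2 + Z)/(Z - 4))/5 = 3 + (Z - (-2 + Z)/(-4 + Z))/5 = 3 + (Z/5 - (-2 + Z)/(5*(-4 + Z))) = 3 + Z/5 - (-2 + Z)/(5*(-4 + Z)))
-50*(-147 + F(5)) = -50*(-147 + (-58 + 5**2 + 10*5)/(5*(-4 + 5))) = -50*(-147 + (1/5)*(-58 + 25 + 50)/1) = -50*(-147 + (1/5)*1*17) = -50*(-147 + 17/5) = -50*(-718/5) = 7180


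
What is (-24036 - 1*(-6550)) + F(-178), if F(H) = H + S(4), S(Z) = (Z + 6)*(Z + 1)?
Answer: -17614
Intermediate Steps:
S(Z) = (1 + Z)*(6 + Z) (S(Z) = (6 + Z)*(1 + Z) = (1 + Z)*(6 + Z))
F(H) = 50 + H (F(H) = H + (6 + 4² + 7*4) = H + (6 + 16 + 28) = H + 50 = 50 + H)
(-24036 - 1*(-6550)) + F(-178) = (-24036 - 1*(-6550)) + (50 - 178) = (-24036 + 6550) - 128 = -17486 - 128 = -17614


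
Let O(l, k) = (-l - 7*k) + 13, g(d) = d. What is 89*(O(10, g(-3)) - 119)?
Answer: -8455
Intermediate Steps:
O(l, k) = 13 - l - 7*k
89*(O(10, g(-3)) - 119) = 89*((13 - 1*10 - 7*(-3)) - 119) = 89*((13 - 10 + 21) - 119) = 89*(24 - 119) = 89*(-95) = -8455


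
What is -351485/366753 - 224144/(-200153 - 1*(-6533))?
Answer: 393082187/1972519885 ≈ 0.19928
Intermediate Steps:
-351485/366753 - 224144/(-200153 - 1*(-6533)) = -351485*1/366753 - 224144/(-200153 + 6533) = -351485/366753 - 224144/(-193620) = -351485/366753 - 224144*(-1/193620) = -351485/366753 + 56036/48405 = 393082187/1972519885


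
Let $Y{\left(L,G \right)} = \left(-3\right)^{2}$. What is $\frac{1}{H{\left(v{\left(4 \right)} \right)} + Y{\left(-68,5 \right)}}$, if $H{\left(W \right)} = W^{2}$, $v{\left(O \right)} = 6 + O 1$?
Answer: $\frac{1}{109} \approx 0.0091743$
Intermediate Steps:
$Y{\left(L,G \right)} = 9$
$v{\left(O \right)} = 6 + O$
$\frac{1}{H{\left(v{\left(4 \right)} \right)} + Y{\left(-68,5 \right)}} = \frac{1}{\left(6 + 4\right)^{2} + 9} = \frac{1}{10^{2} + 9} = \frac{1}{100 + 9} = \frac{1}{109}$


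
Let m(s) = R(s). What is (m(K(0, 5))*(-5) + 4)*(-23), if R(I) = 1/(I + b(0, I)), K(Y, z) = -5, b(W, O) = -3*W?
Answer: -115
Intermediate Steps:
R(I) = 1/I (R(I) = 1/(I - 3*0) = 1/(I + 0) = 1/I)
m(s) = 1/s
(m(K(0, 5))*(-5) + 4)*(-23) = (-5/(-5) + 4)*(-23) = (-⅕*(-5) + 4)*(-23) = (1 + 4)*(-23) = 5*(-23) = -115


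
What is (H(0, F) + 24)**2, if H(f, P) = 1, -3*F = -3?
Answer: 625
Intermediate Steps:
F = 1 (F = -1/3*(-3) = 1)
(H(0, F) + 24)**2 = (1 + 24)**2 = 25**2 = 625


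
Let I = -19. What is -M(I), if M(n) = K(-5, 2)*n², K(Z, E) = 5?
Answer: -1805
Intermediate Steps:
M(n) = 5*n²
-M(I) = -5*(-19)² = -5*361 = -1*1805 = -1805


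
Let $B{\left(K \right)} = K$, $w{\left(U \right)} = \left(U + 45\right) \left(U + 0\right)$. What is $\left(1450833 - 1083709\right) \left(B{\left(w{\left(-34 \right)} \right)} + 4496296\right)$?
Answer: $1650560868328$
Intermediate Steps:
$w{\left(U \right)} = U \left(45 + U\right)$ ($w{\left(U \right)} = \left(45 + U\right) U = U \left(45 + U\right)$)
$\left(1450833 - 1083709\right) \left(B{\left(w{\left(-34 \right)} \right)} + 4496296\right) = \left(1450833 - 1083709\right) \left(- 34 \left(45 - 34\right) + 4496296\right) = 367124 \left(\left(-34\right) 11 + 4496296\right) = 367124 \left(-374 + 4496296\right) = 367124 \cdot 4495922 = 1650560868328$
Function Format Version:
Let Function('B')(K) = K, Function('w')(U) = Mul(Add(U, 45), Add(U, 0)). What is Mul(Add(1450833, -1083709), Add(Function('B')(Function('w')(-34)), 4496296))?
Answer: 1650560868328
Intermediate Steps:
Function('w')(U) = Mul(U, Add(45, U)) (Function('w')(U) = Mul(Add(45, U), U) = Mul(U, Add(45, U)))
Mul(Add(1450833, -1083709), Add(Function('B')(Function('w')(-34)), 4496296)) = Mul(Add(1450833, -1083709), Add(Mul(-34, Add(45, -34)), 4496296)) = Mul(367124, Add(Mul(-34, 11), 4496296)) = Mul(367124, Add(-374, 4496296)) = Mul(367124, 4495922) = 1650560868328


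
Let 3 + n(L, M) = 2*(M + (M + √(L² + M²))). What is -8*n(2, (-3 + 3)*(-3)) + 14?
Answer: 6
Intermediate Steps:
n(L, M) = -3 + 2*√(L² + M²) + 4*M (n(L, M) = -3 + 2*(M + (M + √(L² + M²))) = -3 + 2*(√(L² + M²) + 2*M) = -3 + (2*√(L² + M²) + 4*M) = -3 + 2*√(L² + M²) + 4*M)
-8*n(2, (-3 + 3)*(-3)) + 14 = -8*(-3 + 2*√(2² + ((-3 + 3)*(-3))²) + 4*((-3 + 3)*(-3))) + 14 = -8*(-3 + 2*√(4 + (0*(-3))²) + 4*(0*(-3))) + 14 = -8*(-3 + 2*√(4 + 0²) + 4*0) + 14 = -8*(-3 + 2*√(4 + 0) + 0) + 14 = -8*(-3 + 2*√4 + 0) + 14 = -8*(-3 + 2*2 + 0) + 14 = -8*(-3 + 4 + 0) + 14 = -8*1 + 14 = -8 + 14 = 6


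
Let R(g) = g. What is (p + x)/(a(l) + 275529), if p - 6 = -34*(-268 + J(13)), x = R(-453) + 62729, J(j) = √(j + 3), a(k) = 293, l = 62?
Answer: 35629/137911 ≈ 0.25835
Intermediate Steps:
J(j) = √(3 + j)
x = 62276 (x = -453 + 62729 = 62276)
p = 8982 (p = 6 - 34*(-268 + √(3 + 13)) = 6 - 34*(-268 + √16) = 6 - 34*(-268 + 4) = 6 - 34*(-264) = 6 + 8976 = 8982)
(p + x)/(a(l) + 275529) = (8982 + 62276)/(293 + 275529) = 71258/275822 = 71258*(1/275822) = 35629/137911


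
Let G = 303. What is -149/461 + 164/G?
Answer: 30457/139683 ≈ 0.21804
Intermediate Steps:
-149/461 + 164/G = -149/461 + 164/303 = 30457/139683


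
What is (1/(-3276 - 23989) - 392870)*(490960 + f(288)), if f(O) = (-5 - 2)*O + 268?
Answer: -6726885146028/35 ≈ -1.9220e+11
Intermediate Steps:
f(O) = 268 - 7*O (f(O) = -7*O + 268 = 268 - 7*O)
(1/(-3276 - 23989) - 392870)*(490960 + f(288)) = (1/(-3276 - 23989) - 392870)*(490960 + (268 - 7*288)) = (1/(-27265) - 392870)*(490960 + (268 - 2016)) = (-1/27265 - 392870)*(490960 - 1748) = -10711600551/27265*489212 = -6726885146028/35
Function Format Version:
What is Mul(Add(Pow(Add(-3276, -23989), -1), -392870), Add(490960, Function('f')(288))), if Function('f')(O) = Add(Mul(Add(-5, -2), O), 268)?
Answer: Rational(-6726885146028, 35) ≈ -1.9220e+11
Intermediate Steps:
Function('f')(O) = Add(268, Mul(-7, O)) (Function('f')(O) = Add(Mul(-7, O), 268) = Add(268, Mul(-7, O)))
Mul(Add(Pow(Add(-3276, -23989), -1), -392870), Add(490960, Function('f')(288))) = Mul(Add(Pow(Add(-3276, -23989), -1), -392870), Add(490960, Add(268, Mul(-7, 288)))) = Mul(Add(Pow(-27265, -1), -392870), Add(490960, Add(268, -2016))) = Mul(Add(Rational(-1, 27265), -392870), Add(490960, -1748)) = Mul(Rational(-10711600551, 27265), 489212) = Rational(-6726885146028, 35)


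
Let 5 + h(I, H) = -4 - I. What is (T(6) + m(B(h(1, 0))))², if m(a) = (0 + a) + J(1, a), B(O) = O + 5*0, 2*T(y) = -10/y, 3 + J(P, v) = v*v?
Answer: 267289/36 ≈ 7424.7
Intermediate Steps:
J(P, v) = -3 + v² (J(P, v) = -3 + v*v = -3 + v²)
h(I, H) = -9 - I (h(I, H) = -5 + (-4 - I) = -9 - I)
T(y) = -5/y (T(y) = (-10/y)/2 = -5/y)
B(O) = O (B(O) = O + 0 = O)
m(a) = -3 + a + a² (m(a) = (0 + a) + (-3 + a²) = a + (-3 + a²) = -3 + a + a²)
(T(6) + m(B(h(1, 0))))² = (-5/6 + (-3 + (-9 - 1*1) + (-9 - 1*1)²))² = (-5*⅙ + (-3 + (-9 - 1) + (-9 - 1)²))² = (-⅚ + (-3 - 10 + (-10)²))² = (-⅚ + (-3 - 10 + 100))² = (-⅚ + 87)² = (517/6)² = 267289/36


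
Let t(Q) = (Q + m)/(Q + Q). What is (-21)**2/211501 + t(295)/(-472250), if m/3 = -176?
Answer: 122924007233/58929994877500 ≈ 0.0020859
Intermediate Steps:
m = -528 (m = 3*(-176) = -528)
t(Q) = (-528 + Q)/(2*Q) (t(Q) = (Q - 528)/(Q + Q) = (-528 + Q)/((2*Q)) = (-528 + Q)*(1/(2*Q)) = (-528 + Q)/(2*Q))
(-21)**2/211501 + t(295)/(-472250) = (-21)**2/211501 + ((1/2)*(-528 + 295)/295)/(-472250) = 441*(1/211501) + ((1/2)*(1/295)*(-233))*(-1/472250) = 441/211501 - 233/590*(-1/472250) = 441/211501 + 233/278627500 = 122924007233/58929994877500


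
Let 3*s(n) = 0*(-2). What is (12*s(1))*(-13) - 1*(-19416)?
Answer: 19416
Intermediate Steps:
s(n) = 0 (s(n) = (0*(-2))/3 = (⅓)*0 = 0)
(12*s(1))*(-13) - 1*(-19416) = (12*0)*(-13) - 1*(-19416) = 0*(-13) + 19416 = 0 + 19416 = 19416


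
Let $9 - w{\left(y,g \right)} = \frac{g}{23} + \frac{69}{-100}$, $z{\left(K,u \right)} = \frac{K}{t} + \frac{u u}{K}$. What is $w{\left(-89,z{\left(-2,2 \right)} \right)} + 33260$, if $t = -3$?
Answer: $\frac{229561261}{6900} \approx 33270.0$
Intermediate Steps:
$z{\left(K,u \right)} = - \frac{K}{3} + \frac{u^{2}}{K}$ ($z{\left(K,u \right)} = \frac{K}{-3} + \frac{u u}{K} = K \left(- \frac{1}{3}\right) + \frac{u^{2}}{K} = - \frac{K}{3} + \frac{u^{2}}{K}$)
$w{\left(y,g \right)} = \frac{969}{100} - \frac{g}{23}$ ($w{\left(y,g \right)} = 9 - \left(\frac{g}{23} + \frac{69}{-100}\right) = 9 - \left(g \frac{1}{23} + 69 \left(- \frac{1}{100}\right)\right) = 9 - \left(\frac{g}{23} - \frac{69}{100}\right) = 9 - \left(- \frac{69}{100} + \frac{g}{23}\right) = \frac{969}{100} - \frac{g}{23}$)
$w{\left(-89,z{\left(-2,2 \right)} \right)} + 33260 = \left(\frac{969}{100} - \frac{\left(- \frac{1}{3}\right) \left(-2\right) + \frac{2^{2}}{-2}}{23}\right) + 33260 = \left(\frac{969}{100} - \frac{\frac{2}{3} - 2}{23}\right) + 33260 = \left(\frac{969}{100} - - \frac{4}{69}\right) + 33260 = \left(\frac{969}{100} + \frac{4}{69}\right) + 33260 = \frac{67261}{6900} + 33260 = \frac{229561261}{6900}$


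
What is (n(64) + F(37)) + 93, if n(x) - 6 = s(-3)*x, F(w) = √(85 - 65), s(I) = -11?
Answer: -605 + 2*√5 ≈ -600.53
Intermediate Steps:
F(w) = 2*√5 (F(w) = √20 = 2*√5)
n(x) = 6 - 11*x
(n(64) + F(37)) + 93 = ((6 - 11*64) + 2*√5) + 93 = ((6 - 704) + 2*√5) + 93 = (-698 + 2*√5) + 93 = -605 + 2*√5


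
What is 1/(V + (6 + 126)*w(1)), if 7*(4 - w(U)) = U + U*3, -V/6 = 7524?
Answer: -7/312840 ≈ -2.2376e-5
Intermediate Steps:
V = -45144 (V = -6*7524 = -45144)
w(U) = 4 - 4*U/7 (w(U) = 4 - (U + U*3)/7 = 4 - (U + 3*U)/7 = 4 - 4*U/7)
1/(V + (6 + 126)*w(1)) = 1/(-45144 + (6 + 126)*(4 - 4/7*1)) = 1/(-45144 + 132*(4 - 4/7)) = 1/(-45144 + 132*(24/7)) = 1/(-45144 + 3168/7) = 1/(-312840/7) = -7/312840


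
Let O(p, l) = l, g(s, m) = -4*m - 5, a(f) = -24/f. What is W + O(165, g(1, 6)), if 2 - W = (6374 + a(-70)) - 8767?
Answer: 82798/35 ≈ 2365.7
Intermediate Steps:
g(s, m) = -5 - 4*m
W = 83813/35 (W = 2 - ((6374 - 24/(-70)) - 8767) = 2 - ((6374 - 24*(-1/70)) - 8767) = 2 - ((6374 + 12/35) - 8767) = 2 - (223102/35 - 8767) = 2 - 1*(-83743/35) = 2 + 83743/35 = 83813/35 ≈ 2394.7)
W + O(165, g(1, 6)) = 83813/35 + (-5 - 4*6) = 83813/35 + (-5 - 24) = 83813/35 - 29 = 82798/35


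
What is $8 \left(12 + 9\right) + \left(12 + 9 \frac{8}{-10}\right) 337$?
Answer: $\frac{8928}{5} \approx 1785.6$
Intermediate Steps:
$8 \left(12 + 9\right) + \left(12 + 9 \frac{8}{-10}\right) 337 = 8 \cdot 21 + \left(12 + 9 \cdot 8 \left(- \frac{1}{10}\right)\right) 337 = 168 + \left(12 + 9 \left(- \frac{4}{5}\right)\right) 337 = 168 + \left(12 - \frac{36}{5}\right) 337 = 168 + \frac{24}{5} \cdot 337 = 168 + \frac{8088}{5} = \frac{8928}{5}$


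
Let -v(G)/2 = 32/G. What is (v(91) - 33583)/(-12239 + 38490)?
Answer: -3056117/2388841 ≈ -1.2793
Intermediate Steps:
v(G) = -64/G
(v(91) - 33583)/(-12239 + 38490) = (-64/91 - 33583)/(-12239 + 38490) = (-64*1/91 - 33583)/26251 = (-64/91 - 33583)*(1/26251) = -3056117/91*1/26251 = -3056117/2388841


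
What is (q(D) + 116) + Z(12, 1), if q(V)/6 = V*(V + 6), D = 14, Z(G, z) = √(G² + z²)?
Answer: 1796 + √145 ≈ 1808.0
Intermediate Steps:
q(V) = 6*V*(6 + V) (q(V) = 6*(V*(V + 6)) = 6*(V*(6 + V)) = 6*V*(6 + V))
(q(D) + 116) + Z(12, 1) = (6*14*(6 + 14) + 116) + √(12² + 1²) = (6*14*20 + 116) + √(144 + 1) = (1680 + 116) + √145 = 1796 + √145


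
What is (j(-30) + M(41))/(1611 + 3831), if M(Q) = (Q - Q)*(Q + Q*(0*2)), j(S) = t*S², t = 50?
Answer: 7500/907 ≈ 8.2690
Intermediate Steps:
j(S) = 50*S²
M(Q) = 0 (M(Q) = 0*(Q + Q*0) = 0*(Q + 0) = 0*Q = 0)
(j(-30) + M(41))/(1611 + 3831) = (50*(-30)² + 0)/(1611 + 3831) = (50*900 + 0)/5442 = (45000 + 0)*(1/5442) = 45000*(1/5442) = 7500/907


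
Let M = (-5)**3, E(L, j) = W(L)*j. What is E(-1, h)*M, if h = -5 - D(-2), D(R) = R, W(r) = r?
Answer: -375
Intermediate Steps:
h = -3 (h = -5 - 1*(-2) = -5 + 2 = -3)
E(L, j) = L*j
M = -125
E(-1, h)*M = -1*(-3)*(-125) = 3*(-125) = -375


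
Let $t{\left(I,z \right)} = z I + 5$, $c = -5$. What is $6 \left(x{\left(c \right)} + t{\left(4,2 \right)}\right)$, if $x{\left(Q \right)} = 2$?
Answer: $90$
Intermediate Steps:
$t{\left(I,z \right)} = 5 + I z$ ($t{\left(I,z \right)} = I z + 5 = 5 + I z$)
$6 \left(x{\left(c \right)} + t{\left(4,2 \right)}\right) = 6 \left(2 + \left(5 + 4 \cdot 2\right)\right) = 6 \left(2 + \left(5 + 8\right)\right) = 6 \left(2 + 13\right) = 6 \cdot 15 = 90$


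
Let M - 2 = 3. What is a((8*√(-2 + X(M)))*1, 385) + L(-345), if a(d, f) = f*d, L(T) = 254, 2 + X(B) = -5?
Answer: 254 + 9240*I ≈ 254.0 + 9240.0*I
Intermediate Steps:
M = 5 (M = 2 + 3 = 5)
X(B) = -7 (X(B) = -2 - 5 = -7)
a(d, f) = d*f
a((8*√(-2 + X(M)))*1, 385) + L(-345) = ((8*√(-2 - 7))*1)*385 + 254 = ((8*√(-9))*1)*385 + 254 = ((8*(3*I))*1)*385 + 254 = ((24*I)*1)*385 + 254 = (24*I)*385 + 254 = 9240*I + 254 = 254 + 9240*I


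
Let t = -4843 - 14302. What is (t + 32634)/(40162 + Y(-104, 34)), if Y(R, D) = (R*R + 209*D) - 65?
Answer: 13489/58019 ≈ 0.23249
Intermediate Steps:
Y(R, D) = -65 + R² + 209*D (Y(R, D) = (R² + 209*D) - 65 = -65 + R² + 209*D)
t = -19145
(t + 32634)/(40162 + Y(-104, 34)) = (-19145 + 32634)/(40162 + (-65 + (-104)² + 209*34)) = 13489/(40162 + (-65 + 10816 + 7106)) = 13489/(40162 + 17857) = 13489/58019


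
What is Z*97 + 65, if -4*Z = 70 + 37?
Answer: -10119/4 ≈ -2529.8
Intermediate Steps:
Z = -107/4 (Z = -(70 + 37)/4 = -¼*107 = -107/4 ≈ -26.750)
Z*97 + 65 = -107/4*97 + 65 = -10379/4 + 65 = -10119/4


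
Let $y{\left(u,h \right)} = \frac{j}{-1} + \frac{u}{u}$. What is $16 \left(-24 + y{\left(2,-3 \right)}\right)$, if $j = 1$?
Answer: $-384$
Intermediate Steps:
$y{\left(u,h \right)} = 0$ ($y{\left(u,h \right)} = 1 \frac{1}{-1} + \frac{u}{u} = 1 \left(-1\right) + 1 = -1 + 1 = 0$)
$16 \left(-24 + y{\left(2,-3 \right)}\right) = 16 \left(-24 + 0\right) = 16 \left(-24\right) = -384$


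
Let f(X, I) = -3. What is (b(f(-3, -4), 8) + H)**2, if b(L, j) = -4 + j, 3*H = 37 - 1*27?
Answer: 484/9 ≈ 53.778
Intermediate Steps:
H = 10/3 (H = (37 - 1*27)/3 = (37 - 27)/3 = (1/3)*10 = 10/3 ≈ 3.3333)
(b(f(-3, -4), 8) + H)**2 = ((-4 + 8) + 10/3)**2 = (4 + 10/3)**2 = (22/3)**2 = 484/9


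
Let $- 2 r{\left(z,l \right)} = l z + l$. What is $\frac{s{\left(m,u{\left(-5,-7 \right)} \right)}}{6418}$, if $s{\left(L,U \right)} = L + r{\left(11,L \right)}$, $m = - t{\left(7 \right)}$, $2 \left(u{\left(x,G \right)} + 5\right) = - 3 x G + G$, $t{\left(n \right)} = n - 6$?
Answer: $\frac{5}{6418} \approx 0.00077906$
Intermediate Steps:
$t{\left(n \right)} = -6 + n$
$r{\left(z,l \right)} = - \frac{l}{2} - \frac{l z}{2}$ ($r{\left(z,l \right)} = - \frac{l z + l}{2} = - \frac{l + l z}{2} = - \frac{l}{2} - \frac{l z}{2}$)
$u{\left(x,G \right)} = -5 + \frac{G}{2} - \frac{3 G x}{2}$ ($u{\left(x,G \right)} = -5 + \frac{- 3 x G + G}{2} = -5 + \frac{- 3 G x + G}{2} = -5 + \frac{G - 3 G x}{2} = -5 - \left(- \frac{G}{2} + \frac{3 G x}{2}\right) = -5 + \frac{G}{2} - \frac{3 G x}{2}$)
$m = -1$ ($m = - (-6 + 7) = \left(-1\right) 1 = -1$)
$s{\left(L,U \right)} = - 5 L$ ($s{\left(L,U \right)} = L - \frac{L \left(1 + 11\right)}{2} = L - \frac{1}{2} L 12 = L - 6 L = - 5 L$)
$\frac{s{\left(m,u{\left(-5,-7 \right)} \right)}}{6418} = \frac{\left(-5\right) \left(-1\right)}{6418} = 5 \cdot \frac{1}{6418} = \frac{5}{6418}$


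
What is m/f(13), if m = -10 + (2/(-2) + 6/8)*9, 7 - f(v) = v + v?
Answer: 49/76 ≈ 0.64474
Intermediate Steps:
f(v) = 7 - 2*v (f(v) = 7 - (v + v) = 7 - 2*v)
m = -49/4 (m = -10 + (2*(-1/2) + 6*(1/8))*9 = -10 + (-1 + 3/4)*9 = -10 - 1/4*9 = -10 - 9/4 = -49/4 ≈ -12.250)
m/f(13) = -49/(4*(7 - 2*13)) = -49/(4*(7 - 26)) = -49/4/(-19) = -49/4*(-1/19) = 49/76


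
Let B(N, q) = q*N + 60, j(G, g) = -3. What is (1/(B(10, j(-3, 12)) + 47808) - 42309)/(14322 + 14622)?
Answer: -2023977941/1384623072 ≈ -1.4618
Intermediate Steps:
B(N, q) = 60 + N*q (B(N, q) = N*q + 60 = 60 + N*q)
(1/(B(10, j(-3, 12)) + 47808) - 42309)/(14322 + 14622) = (1/((60 + 10*(-3)) + 47808) - 42309)/(14322 + 14622) = (1/((60 - 30) + 47808) - 42309)/28944 = (1/(30 + 47808) - 42309)*(1/28944) = (1/47838 - 42309)*(1/28944) = -2023977941/47838*1/28944 = -2023977941/1384623072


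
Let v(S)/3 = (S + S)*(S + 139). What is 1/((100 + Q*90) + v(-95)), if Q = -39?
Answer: -1/28490 ≈ -3.5100e-5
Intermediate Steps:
v(S) = 6*S*(139 + S) (v(S) = 3*((S + S)*(S + 139)) = 3*((2*S)*(139 + S)) = 3*(2*S*(139 + S)) = 6*S*(139 + S))
1/((100 + Q*90) + v(-95)) = 1/((100 - 39*90) + 6*(-95)*(139 - 95)) = 1/((100 - 3510) + 6*(-95)*44) = 1/(-3410 - 25080) = 1/(-28490) = -1/28490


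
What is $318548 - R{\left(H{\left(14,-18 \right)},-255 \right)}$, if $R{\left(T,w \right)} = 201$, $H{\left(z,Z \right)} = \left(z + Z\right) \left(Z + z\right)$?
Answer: $318347$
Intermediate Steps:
$H{\left(z,Z \right)} = \left(Z + z\right)^{2}$ ($H{\left(z,Z \right)} = \left(Z + z\right) \left(Z + z\right) = \left(Z + z\right)^{2}$)
$318548 - R{\left(H{\left(14,-18 \right)},-255 \right)} = 318548 - 201 = 318347$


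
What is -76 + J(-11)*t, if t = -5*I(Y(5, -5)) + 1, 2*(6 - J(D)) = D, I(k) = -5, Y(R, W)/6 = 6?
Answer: 223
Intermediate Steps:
Y(R, W) = 36 (Y(R, W) = 6*6 = 36)
J(D) = 6 - D/2
t = 26 (t = -5*(-5) + 1 = 25 + 1 = 26)
-76 + J(-11)*t = -76 + (6 - ½*(-11))*26 = -76 + (6 + 11/2)*26 = -76 + (23/2)*26 = -76 + 299 = 223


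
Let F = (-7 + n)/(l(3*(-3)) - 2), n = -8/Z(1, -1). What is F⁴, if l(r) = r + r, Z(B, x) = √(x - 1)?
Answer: (7 - 4*I*√2)⁴/160000 ≈ -0.037394 - 0.016829*I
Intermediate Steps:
Z(B, x) = √(-1 + x)
n = 4*I*√2 (n = -8/√(-1 - 1) = -8*(-I*√2/2) = -(-4)*I*√2 = 4*I*√2 ≈ 5.6569*I)
l(r) = 2*r
F = 7/20 - I*√2/5 (F = (-7 + 4*I*√2)/(2*(3*(-3)) - 2) = (-7 + 4*I*√2)/(2*(-9) - 2) = (-7 + 4*I*√2)/(-18 - 2) = (-7 + 4*I*√2)/(-20) = (-7 + 4*I*√2)*(-1/20) = 7/20 - I*√2/5 ≈ 0.35 - 0.28284*I)
F⁴ = (7/20 - I*√2/5)⁴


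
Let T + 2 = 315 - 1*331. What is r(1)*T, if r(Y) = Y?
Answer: -18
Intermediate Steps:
T = -18 (T = -2 + (315 - 1*331) = -2 + (315 - 331) = -2 - 16 = -18)
r(1)*T = 1*(-18) = -18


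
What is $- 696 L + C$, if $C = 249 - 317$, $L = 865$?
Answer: $-602108$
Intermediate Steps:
$C = -68$ ($C = 249 - 317 = -68$)
$- 696 L + C = \left(-696\right) 865 - 68 = -602040 - 68 = -602108$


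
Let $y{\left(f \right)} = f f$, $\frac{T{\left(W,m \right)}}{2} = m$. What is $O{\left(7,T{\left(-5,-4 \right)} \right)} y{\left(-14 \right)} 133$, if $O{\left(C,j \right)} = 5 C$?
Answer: $912380$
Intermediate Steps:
$T{\left(W,m \right)} = 2 m$
$y{\left(f \right)} = f^{2}$
$O{\left(7,T{\left(-5,-4 \right)} \right)} y{\left(-14 \right)} 133 = 5 \cdot 7 \left(-14\right)^{2} \cdot 133 = 35 \cdot 196 \cdot 133 = 6860 \cdot 133 = 912380$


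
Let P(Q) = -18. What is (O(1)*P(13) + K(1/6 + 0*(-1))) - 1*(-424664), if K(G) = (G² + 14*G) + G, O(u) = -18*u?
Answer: 15299659/36 ≈ 4.2499e+5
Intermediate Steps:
K(G) = G² + 15*G
(O(1)*P(13) + K(1/6 + 0*(-1))) - 1*(-424664) = (-18*1*(-18) + (1/6 + 0*(-1))*(15 + (1/6 + 0*(-1)))) - 1*(-424664) = (-18*(-18) + (⅙ + 0)*(15 + (⅙ + 0))) + 424664 = (324 + (15 + ⅙)/6) + 424664 = (324 + (⅙)*(91/6)) + 424664 = (324 + 91/36) + 424664 = 11755/36 + 424664 = 15299659/36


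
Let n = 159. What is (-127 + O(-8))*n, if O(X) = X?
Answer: -21465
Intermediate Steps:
(-127 + O(-8))*n = (-127 - 8)*159 = -135*159 = -21465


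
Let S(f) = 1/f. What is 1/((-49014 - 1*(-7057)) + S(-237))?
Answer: -237/9943810 ≈ -2.3834e-5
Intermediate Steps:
1/((-49014 - 1*(-7057)) + S(-237)) = 1/((-49014 - 1*(-7057)) + 1/(-237)) = 1/((-49014 + 7057) - 1/237) = 1/(-41957 - 1/237) = 1/(-9943810/237) = -237/9943810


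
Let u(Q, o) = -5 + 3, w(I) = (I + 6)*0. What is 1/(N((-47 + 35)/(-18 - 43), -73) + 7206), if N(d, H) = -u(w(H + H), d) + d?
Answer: 61/439700 ≈ 0.00013873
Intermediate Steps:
w(I) = 0 (w(I) = (6 + I)*0 = 0)
u(Q, o) = -2
N(d, H) = 2 + d (N(d, H) = -1*(-2) + d = 2 + d)
1/(N((-47 + 35)/(-18 - 43), -73) + 7206) = 1/((2 + (-47 + 35)/(-18 - 43)) + 7206) = 1/((2 - 12/(-61)) + 7206) = 1/((2 - 12*(-1/61)) + 7206) = 1/((2 + 12/61) + 7206) = 1/(134/61 + 7206) = 1/(439700/61) = 61/439700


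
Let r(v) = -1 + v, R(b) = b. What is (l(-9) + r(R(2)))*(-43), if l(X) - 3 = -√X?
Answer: -172 + 129*I ≈ -172.0 + 129.0*I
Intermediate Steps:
l(X) = 3 - √X
(l(-9) + r(R(2)))*(-43) = ((3 - √(-9)) + (-1 + 2))*(-43) = ((3 - 3*I) + 1)*(-43) = (4 - 3*I)*(-43) = -172 + 129*I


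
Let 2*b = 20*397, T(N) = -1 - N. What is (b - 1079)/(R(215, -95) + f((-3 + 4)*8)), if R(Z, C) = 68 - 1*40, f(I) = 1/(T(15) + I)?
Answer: 23128/223 ≈ 103.71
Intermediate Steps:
f(I) = 1/(-16 + I) (f(I) = 1/((-1 - 1*15) + I) = 1/((-1 - 15) + I) = 1/(-16 + I))
b = 3970 (b = (20*397)/2 = (½)*7940 = 3970)
R(Z, C) = 28 (R(Z, C) = 68 - 40 = 28)
(b - 1079)/(R(215, -95) + f((-3 + 4)*8)) = (3970 - 1079)/(28 + 1/(-16 + (-3 + 4)*8)) = 2891/(28 + 1/(-16 + 1*8)) = 2891/(28 + 1/(-16 + 8)) = 2891/(28 + 1/(-8)) = 2891/(28 - ⅛) = 2891/(223/8) = 2891*(8/223) = 23128/223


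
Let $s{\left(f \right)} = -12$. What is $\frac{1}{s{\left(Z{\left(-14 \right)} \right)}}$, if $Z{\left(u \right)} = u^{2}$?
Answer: $- \frac{1}{12} \approx -0.083333$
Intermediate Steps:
$\frac{1}{s{\left(Z{\left(-14 \right)} \right)}} = \frac{1}{-12} = - \frac{1}{12}$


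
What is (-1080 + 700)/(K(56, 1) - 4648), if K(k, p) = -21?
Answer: 380/4669 ≈ 0.081388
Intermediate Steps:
(-1080 + 700)/(K(56, 1) - 4648) = (-1080 + 700)/(-21 - 4648) = -380/(-4669) = -380*(-1/4669) = 380/4669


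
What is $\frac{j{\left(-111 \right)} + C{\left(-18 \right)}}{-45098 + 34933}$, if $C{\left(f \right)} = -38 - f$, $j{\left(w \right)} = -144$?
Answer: $\frac{164}{10165} \approx 0.016134$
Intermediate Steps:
$\frac{j{\left(-111 \right)} + C{\left(-18 \right)}}{-45098 + 34933} = \frac{-144 - 20}{-45098 + 34933} = \frac{-144 + \left(-38 + 18\right)}{-10165} = \left(-144 - 20\right) \left(- \frac{1}{10165}\right) = \left(-164\right) \left(- \frac{1}{10165}\right) = \frac{164}{10165}$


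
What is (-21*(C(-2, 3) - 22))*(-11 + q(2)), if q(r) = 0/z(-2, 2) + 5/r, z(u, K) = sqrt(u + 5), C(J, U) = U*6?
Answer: -714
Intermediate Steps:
C(J, U) = 6*U
z(u, K) = sqrt(5 + u)
q(r) = 5/r (q(r) = 0/(sqrt(5 - 2)) + 5/r = 0/(sqrt(3)) + 5/r = 0*(sqrt(3)/3) + 5/r = 0 + 5/r = 5/r)
(-21*(C(-2, 3) - 22))*(-11 + q(2)) = (-21*(6*3 - 22))*(-11 + 5/2) = (-21*(18 - 22))*(-11 + 5*(1/2)) = (-21*(-4))*(-11 + 5/2) = 84*(-17/2) = -714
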